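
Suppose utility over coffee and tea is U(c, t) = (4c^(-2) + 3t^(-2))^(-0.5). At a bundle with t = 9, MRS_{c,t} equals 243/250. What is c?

c = 10

For CES with ρ = -2, MRS = (4/3)·(t/c)^3.
Setting (4/3)·(9/c)^3 = 243/250 gives (9/c)^3 = 729/1000, so 9/c = 0.9 and c = 10.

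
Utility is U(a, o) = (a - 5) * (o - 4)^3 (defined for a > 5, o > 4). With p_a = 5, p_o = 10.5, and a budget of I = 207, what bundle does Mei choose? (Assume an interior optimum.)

MU_a = (o−4)^3, MU_o = 3·(a−5)·(o−4)^2.
MRS = (1/3)·(o−4)/(a−5).
Tangency: set MRS = p_a/p_o = 5/10.5 = 10/21.
So (1/3)·(o − 4)/(a − 5) = 10/21, i.e. (o − 4) = (10/7)·(a − 5).
Rewrite the budget in excess-of-subsistence terms: 5·(a − 5) + 10.5·(o − 4) = 207 − 5·5 − 10.5·4 = 140.
Substituting, 20·(a − 5) = 140, so a − 5 = 7 and a* = 12.
Then o − 4 = (10/7)·7 = 10, so o* = 14.

a* = 12, o* = 14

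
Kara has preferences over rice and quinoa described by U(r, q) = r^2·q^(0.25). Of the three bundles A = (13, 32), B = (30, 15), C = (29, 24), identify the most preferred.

Bundle C

Evaluate utility at each bundle:
U(A) = 401.952.
U(B) = 1771.191.
U(C) = 1861.439.
Highest utility is C, so C ≻ B ≻ A.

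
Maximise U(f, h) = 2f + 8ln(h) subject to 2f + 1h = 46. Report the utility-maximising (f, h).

f* = 19, h* = 8

MU_f = 2, MU_h = 8/h.
MRS = 2 ÷ (8/h).
Tangency: set MRS = p_f/p_h = 2/1 = 2.
MRS depends only on h: 0.25·h = 2 ⇒ h* = 2/0.25 = 8.
From the budget, 2·f = 46 − 1·8 = 38, so f* = 19.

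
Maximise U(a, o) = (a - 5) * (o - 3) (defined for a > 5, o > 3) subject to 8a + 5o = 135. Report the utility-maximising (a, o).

a* = 10, o* = 11

MU_a = (o−3), MU_o = (a−5).
MRS = (o−3)/(a−5).
Tangency: set MRS = p_a/p_o = 8/5 = 1.6.
So (o − 3)/(a − 5) = 1.6, i.e. (o − 3) = 1.6·(a − 5).
Rewrite the budget in excess-of-subsistence terms: 8·(a − 5) + 5·(o − 3) = 135 − 8·5 − 5·3 = 80.
Substituting, 16·(a − 5) = 80, so a − 5 = 5 and a* = 10.
Then o − 3 = 1.6·5 = 8, so o* = 11.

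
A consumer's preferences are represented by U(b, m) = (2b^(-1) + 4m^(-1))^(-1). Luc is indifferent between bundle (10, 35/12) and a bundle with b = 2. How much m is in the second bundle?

m = 7

U depends on (b, m) only through S = 2b^(-1) + 4m^(-1), so equal utility means equal S. At (10, 35/12): S = 11/7.
With b = 2: 2·2^(-1) = 1, so 4m^(-1) = 11/7 − 1 = 4/7, i.e. m^(-1) = 1/7.
Hence m = 1/(1/7) = 7.
Check: U(2, 7) = 0.6364.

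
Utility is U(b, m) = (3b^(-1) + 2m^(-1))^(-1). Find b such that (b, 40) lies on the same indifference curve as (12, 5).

b = 5

U depends on (b, m) only through S = 3b^(-1) + 2m^(-1), so equal utility means equal S. At (12, 5): S = 0.65.
With m = 40: 2·40^(-1) = 0.05, so 3b^(-1) = 0.65 − 0.05 = 0.6, i.e. b^(-1) = 0.2.
Hence b = 1/0.2 = 5.
Check: U(5, 40) = 1.5385.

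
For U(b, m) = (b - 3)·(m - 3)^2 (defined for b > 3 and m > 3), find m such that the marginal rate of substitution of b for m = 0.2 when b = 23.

m = 11

MU_b = (m−3)^2, MU_m = 2·(b−3)·(m−3).
MRS = (1/2)·(m−3)/(b−3).
Substitute b = 23: MRS = (m − 3)/40. Setting this equal to 0.2 gives m − 3 = 0.2·40 = 8, so m = 11.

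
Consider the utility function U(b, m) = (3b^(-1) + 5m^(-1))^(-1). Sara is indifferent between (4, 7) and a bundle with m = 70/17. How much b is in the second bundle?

U depends on (b, m) only through S = 3b^(-1) + 5m^(-1), so equal utility means equal S. At (4, 7): S = 41/28.
With m = 70/17: 5·(70/17)^(-1) = 17/14, so 3b^(-1) = 41/28 − 17/14 = 0.25, i.e. b^(-1) = 1/12.
Hence b = 1/(1/12) = 12.
Check: U(12, 70/17) = 0.6829.

b = 12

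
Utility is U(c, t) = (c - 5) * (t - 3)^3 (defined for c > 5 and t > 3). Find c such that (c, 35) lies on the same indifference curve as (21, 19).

U(21, 19) = 65536.
Set U(c, 35) = 65536 and solve.
With t = 35: (35 − 3)^3 = 32768, so (c − 5) = 65536/32768 = 2.
So c = 5 + 2 = 7.
Check: U(7, 35) = 65536.

c = 7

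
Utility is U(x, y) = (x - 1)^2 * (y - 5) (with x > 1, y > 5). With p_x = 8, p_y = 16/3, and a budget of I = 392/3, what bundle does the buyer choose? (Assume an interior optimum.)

MU_x = 2·(x−1)·(y−5), MU_y = (x−1)^2.
MRS = (2/1)·(y−5)/(x−1).
Tangency: set MRS = p_x/p_y = 8/(16/3) = 1.5.
So (2/1)·(y − 5)/(x − 1) = 1.5, i.e. (y − 5) = 0.75·(x − 1).
Rewrite the budget in excess-of-subsistence terms: 8·(x − 1) + (16/3)·(y − 5) = 392/3 − 8·1 − (16/3)·5 = 96.
Substituting, 12·(x − 1) = 96, so x − 1 = 8 and x* = 9.
Then y − 5 = 0.75·8 = 6, so y* = 11.

x* = 9, y* = 11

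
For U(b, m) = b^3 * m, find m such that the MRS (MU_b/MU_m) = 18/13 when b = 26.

m = 12

MU_b = 3·b^2·m and MU_m = b^3.
MRS = MU_b/MU_m = (3/1)·m/b.
Substitute b = 26: MRS = m/(26/3). Setting m/(26/3) = 18/13 gives m = (18/13)·(26/3) = 12.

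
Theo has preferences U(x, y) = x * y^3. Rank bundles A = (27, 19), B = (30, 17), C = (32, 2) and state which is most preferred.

Bundle A

Evaluate utility at each bundle:
U(A) = 185193.
U(B) = 147390.
U(C) = 256.
Highest utility is A, so A ≻ B ≻ C.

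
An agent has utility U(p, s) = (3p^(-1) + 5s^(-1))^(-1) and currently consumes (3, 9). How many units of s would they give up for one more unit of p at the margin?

For CES with ρ = -1, MRS = (3/5)·(s/p)^2.
At (3, 9): MRS = 5.4.
So at (3, 9) the consumer would give up 5.4 units of s for one more unit of p.

MRS = 5.4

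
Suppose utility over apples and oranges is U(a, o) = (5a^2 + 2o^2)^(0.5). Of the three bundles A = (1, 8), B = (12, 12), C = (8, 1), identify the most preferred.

Bundle B

Evaluate utility at each bundle:
U(A) = 11.533.
U(B) = 31.749.
U(C) = 17.944.
Highest utility is B, so B ≻ C ≻ A.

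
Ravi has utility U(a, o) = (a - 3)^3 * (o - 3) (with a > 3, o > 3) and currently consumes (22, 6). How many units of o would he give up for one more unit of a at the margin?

MRS = 9/19

MU_a = 3·(a−3)^2·(o−3), MU_o = (a−3)^3.
MRS = (3/1)·(o−3)/(a−3).
At (22, 6): MRS = 9/19.
That is, one extra unit of a is worth 9/19 units of o at the margin.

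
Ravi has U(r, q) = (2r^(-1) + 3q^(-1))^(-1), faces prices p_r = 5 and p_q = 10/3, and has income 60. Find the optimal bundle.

For CES with ρ = -1, MRS = (2/3)·(q/r)^2.
Tangency: set MRS = p_r/p_q = 5/(10/3) = 1.5.
So (q/r)^2 = 2.25; taking the square root, q/r = 1.5, i.e. q = 1.5·r.
Substitute into the budget 5·r + (10/3)·q = 60: 10·r = 60, so r* = 6 and q* = 1.5·6 = 9.

r* = 6, q* = 9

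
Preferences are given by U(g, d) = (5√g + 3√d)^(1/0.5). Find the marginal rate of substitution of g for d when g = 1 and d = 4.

MRS = 10/3

For CES with ρ = 0.5, MRS = (5/3)·√(d/g).
At (1, 4): MRS = 10/3.
The indifference curve has slope −10/3 at this bundle.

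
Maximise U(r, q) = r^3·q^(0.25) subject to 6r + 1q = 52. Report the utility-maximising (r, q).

r* = 8, q* = 4

MU_r = 3·r^2·q^(0.25) and MU_q = 0.25·r^3·q^(-0.75).
MRS = MU_r/MU_q = (12)·q/r.
Tangency: set MRS = p_r/p_q = 6/1 = 6.
So (12)·q/r = 6, i.e. q = 0.5·r.
Substitute into the budget 6·r + 1·q = 52: 6.5·r = 52, so r* = 8.
Then q* = 0.5·8 = 4.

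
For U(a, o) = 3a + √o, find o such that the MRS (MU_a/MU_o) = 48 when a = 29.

MU_a = 3, MU_o = 1/(2√o).
MRS = 3 ÷ (1/(2√o)).
MRS depends only on o: 6·√o = 48 ⇒ √o = 48/6 = 8 ⇒ o = 64.

o = 64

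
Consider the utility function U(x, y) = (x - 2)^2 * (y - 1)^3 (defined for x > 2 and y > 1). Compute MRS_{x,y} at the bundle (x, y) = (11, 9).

MU_x = 2·(x−2)·(y−1)^3, MU_y = 3·(x−2)^2·(y−1)^2.
MRS = (2/3)·(y−1)/(x−2).
At (11, 9): MRS = 16/27.
That is, one extra unit of x is worth 16/27 units of y at the margin.

MRS = 16/27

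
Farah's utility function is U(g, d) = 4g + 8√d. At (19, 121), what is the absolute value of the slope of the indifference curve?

MRS = 11

MU_g = 4, MU_d = 8/(2√d).
MRS = 4 ÷ (8/(2√d)).
At (19, 121): MRS = 11.
That is, one extra unit of g is worth 11 units of d at the margin.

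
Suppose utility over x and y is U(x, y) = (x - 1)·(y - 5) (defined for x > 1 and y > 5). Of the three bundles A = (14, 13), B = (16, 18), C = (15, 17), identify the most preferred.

Evaluate utility at each bundle:
U(A) = 104.
U(B) = 195.
U(C) = 168.
Highest utility is B, so B ≻ C ≻ A.

Bundle B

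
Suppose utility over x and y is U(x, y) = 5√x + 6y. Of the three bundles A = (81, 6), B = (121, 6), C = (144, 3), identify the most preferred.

Evaluate utility at each bundle:
U(A) = 81.000.
U(B) = 91.000.
U(C) = 78.000.
Highest utility is B, so B ≻ A ≻ C.

Bundle B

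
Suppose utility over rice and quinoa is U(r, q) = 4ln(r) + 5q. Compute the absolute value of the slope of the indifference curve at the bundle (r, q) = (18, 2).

MRS = 2/45

MU_r = 4/r, MU_q = 5.
MRS = 4/r ÷ 5.
At (18, 2): MRS = 2/45.
That is, one extra unit of r is worth 2/45 units of q at the margin.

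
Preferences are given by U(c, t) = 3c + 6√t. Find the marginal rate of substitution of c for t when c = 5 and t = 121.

MRS = 11

MU_c = 3, MU_t = 6/(2√t).
MRS = 3 ÷ (6/(2√t)).
At (5, 121): MRS = 11.
The indifference curve has slope −11 at this bundle.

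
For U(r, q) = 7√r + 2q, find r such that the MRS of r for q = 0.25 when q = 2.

MU_r = 7/(2√r), MU_q = 2.
MRS = 7/(2√r) ÷ 2.
MRS depends only on r: 1.75/√r = 0.25 ⇒ √r = 1.75/0.25 = 7 ⇒ r = 49.

r = 49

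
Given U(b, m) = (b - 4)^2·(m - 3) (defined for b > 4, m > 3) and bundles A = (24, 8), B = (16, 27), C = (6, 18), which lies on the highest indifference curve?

Bundle B

Evaluate utility at each bundle:
U(A) = 2000.
U(B) = 3456.
U(C) = 60.
Highest utility is B, so B ≻ A ≻ C.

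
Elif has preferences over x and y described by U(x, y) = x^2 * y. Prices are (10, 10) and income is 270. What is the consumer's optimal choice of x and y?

MU_x = 2·x·y and MU_y = x^2.
MRS = MU_x/MU_y = (2/1)·y/x.
Tangency: set MRS = p_x/p_y = 10/10 = 1.
So (2/1)·y/x = 1, i.e. y = 0.5·x.
Substitute into the budget 10·x + 10·y = 270: 15·x = 270, so x* = 18.
Then y* = 0.5·18 = 9.

x* = 18, y* = 9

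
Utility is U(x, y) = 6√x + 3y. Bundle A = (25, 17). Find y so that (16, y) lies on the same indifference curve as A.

y = 19

U(25, 17) = 81.
Set U(16, y) = 81 and solve.
With x = 16: √16 = 4, so 3y = 81 − 6·4 = 57 and y = 19.
Check: U(16, 19) = 81.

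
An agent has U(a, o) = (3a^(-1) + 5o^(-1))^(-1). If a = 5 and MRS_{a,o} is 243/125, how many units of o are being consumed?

o = 9

For CES with ρ = -1, MRS = (3/5)·(o/a)^2.
Setting (3/5)·(o/5)^2 = 243/125 gives (o/5)^2 = 81/25, so o/5 = 1.8 and o = 9.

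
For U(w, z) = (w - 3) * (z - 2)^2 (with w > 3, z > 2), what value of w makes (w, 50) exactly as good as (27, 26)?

w = 9

U(27, 26) = 13824.
Set U(w, 50) = 13824 and solve.
With z = 50: (50 − 2)^2 = 2304, so (w − 3) = 13824/2304 = 6.
So w = 3 + 6 = 9.
Check: U(9, 50) = 13824.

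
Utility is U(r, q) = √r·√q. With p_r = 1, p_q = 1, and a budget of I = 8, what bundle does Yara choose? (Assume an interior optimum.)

r* = 4, q* = 4

MU_r = 0.5·r^(-0.5)·√q and MU_q = 0.5·√r·q^(-0.5).
MRS = MU_r/MU_q = q/r.
Tangency: set MRS = p_r/p_q = 1/1 = 1.
So q/r = 1, i.e. q = r.
Substitute into the budget 1·r + 1·q = 8: 2·r = 8, so r* = 4.
Then q* = 4.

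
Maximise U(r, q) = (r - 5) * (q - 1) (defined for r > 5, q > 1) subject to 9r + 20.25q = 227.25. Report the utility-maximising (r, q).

r* = 14, q* = 5

MU_r = (q−1), MU_q = (r−5).
MRS = (q−1)/(r−5).
Tangency: set MRS = p_r/p_q = 9/20.25 = 4/9.
So (q − 1)/(r − 5) = 4/9, i.e. (q − 1) = (4/9)·(r − 5).
Rewrite the budget in excess-of-subsistence terms: 9·(r − 5) + 20.25·(q − 1) = 227.25 − 9·5 − 20.25·1 = 162.
Substituting, 18·(r − 5) = 162, so r − 5 = 9 and r* = 14.
Then q − 1 = (4/9)·9 = 4, so q* = 5.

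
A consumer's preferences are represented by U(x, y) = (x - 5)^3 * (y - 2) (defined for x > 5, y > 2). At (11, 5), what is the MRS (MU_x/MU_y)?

MU_x = 3·(x−5)^2·(y−2), MU_y = (x−5)^3.
MRS = (3/1)·(y−2)/(x−5).
At (11, 5): MRS = 1.5.
That is, one extra unit of x is worth 1.5 units of y at the margin.

MRS = 1.5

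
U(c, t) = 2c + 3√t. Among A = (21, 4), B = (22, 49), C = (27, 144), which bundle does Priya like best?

Bundle C

Evaluate utility at each bundle:
U(A) = 48.000.
U(B) = 65.000.
U(C) = 90.000.
Highest utility is C, so C ≻ B ≻ A.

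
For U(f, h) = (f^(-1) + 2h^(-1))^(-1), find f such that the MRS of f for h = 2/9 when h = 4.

For CES with ρ = -1, MRS = (1/2)·(h/f)^2.
Setting (1/2)·(4/f)^2 = 2/9 gives (4/f)^2 = 4/9, so 4/f = 2/3 and f = 6.

f = 6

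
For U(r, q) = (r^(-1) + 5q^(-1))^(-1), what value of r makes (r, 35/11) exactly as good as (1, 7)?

r = 7

U depends on (r, q) only through S = r^(-1) + 5q^(-1), so equal utility means equal S. At (1, 7): S = 12/7.
With q = 35/11: 5·(35/11)^(-1) = 11/7, so r^(-1) = 12/7 − 11/7 = 1/7.
Hence r = 1/(1/7) = 7.
Check: U(7, 35/11) = 0.5833.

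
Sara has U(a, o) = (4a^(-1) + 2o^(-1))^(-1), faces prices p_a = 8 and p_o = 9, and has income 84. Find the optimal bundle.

For CES with ρ = -1, MRS = (4/2)·(o/a)^2.
Tangency: set MRS = p_a/p_o = 8/9.
So (o/a)^2 = 4/9; taking the square root, o/a = 2/3, i.e. o = (2/3)·a.
Substitute into the budget 8·a + 9·o = 84: 14·a = 84, so a* = 6 and o* = (2/3)·6 = 4.

a* = 6, o* = 4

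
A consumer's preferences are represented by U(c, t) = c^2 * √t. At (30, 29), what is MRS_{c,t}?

MU_c = 2·c·√t and MU_t = 0.5·c^2·t^(-0.5).
MRS = MU_c/MU_t = (4)·t/c.
At (30, 29): MRS = 58/15.
That is, one extra unit of c is worth 58/15 units of t at the margin.

MRS = 58/15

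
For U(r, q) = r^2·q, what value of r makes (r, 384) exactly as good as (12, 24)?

U(12, 24) = 3456.
Set U(r, 384) = 3456 and solve.
With q = 384: r^2 = 3456/384 = 9; taking the square root, r = 3.
Check: U(3, 384) = 3456.

r = 3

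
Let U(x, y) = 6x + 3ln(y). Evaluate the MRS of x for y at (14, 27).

MU_x = 6, MU_y = 3/y.
MRS = 6 ÷ (3/y).
At (14, 27): MRS = 54.
The indifference curve has slope −54 at this bundle.

MRS = 54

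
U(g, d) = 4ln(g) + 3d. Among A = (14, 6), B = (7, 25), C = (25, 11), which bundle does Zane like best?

Evaluate utility at each bundle:
U(A) = 28.556.
U(B) = 82.784.
U(C) = 45.876.
Highest utility is B, so B ≻ C ≻ A.

Bundle B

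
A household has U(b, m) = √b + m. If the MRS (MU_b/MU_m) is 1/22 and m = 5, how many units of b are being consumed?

MU_b = 1/(2√b), MU_m = 1.
MRS = 1/(2√b) ÷ 1.
MRS depends only on b: 0.5/√b = 1/22 ⇒ √b = 0.5/(1/22) = 11 ⇒ b = 121.

b = 121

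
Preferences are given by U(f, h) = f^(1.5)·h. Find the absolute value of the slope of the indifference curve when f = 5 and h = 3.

MU_f = 1.5·√f·h and MU_h = f^(1.5).
MRS = MU_f/MU_h = (1.5)·h/f.
At (5, 3): MRS = 0.9.
The indifference curve has slope −0.9 at this bundle.

MRS = 0.9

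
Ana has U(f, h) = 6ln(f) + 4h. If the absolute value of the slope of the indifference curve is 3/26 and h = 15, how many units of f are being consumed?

MU_f = 6/f, MU_h = 4.
MRS = 6/f ÷ 4.
MRS depends only on f: 1.5/f = 3/26 ⇒ f = 1.5/(3/26) = 13.

f = 13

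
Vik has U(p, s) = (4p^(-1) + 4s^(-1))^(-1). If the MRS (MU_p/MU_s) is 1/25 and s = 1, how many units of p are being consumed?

For CES with ρ = -1, MRS = (s/p)^2.
Setting (1/p)^2 = 1/25 gives 1/p = 0.2 and p = 5.

p = 5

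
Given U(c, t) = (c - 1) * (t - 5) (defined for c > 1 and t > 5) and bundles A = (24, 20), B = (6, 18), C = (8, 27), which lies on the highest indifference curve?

Bundle A

Evaluate utility at each bundle:
U(A) = 345.
U(B) = 65.
U(C) = 154.
Highest utility is A, so A ≻ C ≻ B.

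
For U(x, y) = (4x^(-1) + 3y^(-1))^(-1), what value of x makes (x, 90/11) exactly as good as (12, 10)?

U depends on (x, y) only through S = 4x^(-1) + 3y^(-1), so equal utility means equal S. At (12, 10): S = 19/30.
With y = 90/11: 3·(90/11)^(-1) = 11/30, so 4x^(-1) = 19/30 − 11/30 = 4/15, i.e. x^(-1) = 1/15.
Hence x = 1/(1/15) = 15.
Check: U(15, 90/11) = 1.5789.

x = 15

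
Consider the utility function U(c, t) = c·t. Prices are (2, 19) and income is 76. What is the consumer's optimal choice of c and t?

MU_c = t and MU_t = c.
MRS = MU_c/MU_t = t/c.
Tangency: set MRS = p_c/p_t = 2/19.
So t/c = 2/19, i.e. t = (2/19)·c.
Substitute into the budget 2·c + 19·t = 76: 4·c = 76, so c* = 19.
Then t* = (2/19)·19 = 2.

c* = 19, t* = 2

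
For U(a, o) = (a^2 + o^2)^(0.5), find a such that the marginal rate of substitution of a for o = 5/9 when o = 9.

a = 5

For CES with ρ = 2, MRS = (o/a)^(-1).
Setting (9/a)^(-1) = 5/9 gives 9/a = 1.8 and a = 5.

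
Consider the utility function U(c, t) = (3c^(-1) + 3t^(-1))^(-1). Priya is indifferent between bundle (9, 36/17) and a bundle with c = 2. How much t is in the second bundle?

U depends on (c, t) only through S = 3c^(-1) + 3t^(-1), so equal utility means equal S. At (9, 36/17): S = 1.75.
With c = 2: 3·2^(-1) = 1.5, so 3t^(-1) = 1.75 − 1.5 = 0.25, i.e. t^(-1) = 1/12.
Hence t = 1/(1/12) = 12.
Check: U(2, 12) = 0.5714.

t = 12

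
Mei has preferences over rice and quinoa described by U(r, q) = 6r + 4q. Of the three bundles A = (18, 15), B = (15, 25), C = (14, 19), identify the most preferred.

Bundle B

Evaluate utility at each bundle:
U(A) = 168.
U(B) = 190.
U(C) = 160.
Highest utility is B, so B ≻ A ≻ C.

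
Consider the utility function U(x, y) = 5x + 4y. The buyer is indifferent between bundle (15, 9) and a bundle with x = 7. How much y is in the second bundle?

y = 19

U(15, 9) = 111.
Set U(7, y) = 111 and solve.
5·7 + 4y = 111 ⇒ 4y = 76 ⇒ y = 19.
Check: U(7, 19) = 111.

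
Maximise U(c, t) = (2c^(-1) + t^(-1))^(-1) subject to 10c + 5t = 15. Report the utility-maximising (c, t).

For CES with ρ = -1, MRS = (2/1)·(t/c)^2.
Tangency: set MRS = p_c/p_t = 10/5 = 2.
So (t/c)^2 = 1; taking the square root, t/c = 1, i.e. t = c.
Substitute into the budget 10·c + 5·t = 15: 15·c = 15, so c* = 1 and t* = 1.

c* = 1, t* = 1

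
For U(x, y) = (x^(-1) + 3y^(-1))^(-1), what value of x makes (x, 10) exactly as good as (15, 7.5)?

U depends on (x, y) only through S = x^(-1) + 3y^(-1), so equal utility means equal S. At (15, 7.5): S = 7/15.
With y = 10: 3·10^(-1) = 0.3, so x^(-1) = 7/15 − 0.3 = 1/6.
Hence x = 1/(1/6) = 6.
Check: U(6, 10) = 2.1429.

x = 6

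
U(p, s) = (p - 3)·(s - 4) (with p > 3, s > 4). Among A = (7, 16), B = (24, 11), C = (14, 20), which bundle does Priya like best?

Evaluate utility at each bundle:
U(A) = 48.
U(B) = 147.
U(C) = 176.
Highest utility is C, so C ≻ B ≻ A.

Bundle C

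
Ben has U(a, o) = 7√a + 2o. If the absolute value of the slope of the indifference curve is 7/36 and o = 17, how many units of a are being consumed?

MU_a = 7/(2√a), MU_o = 2.
MRS = 7/(2√a) ÷ 2.
MRS depends only on a: 1.75/√a = 7/36 ⇒ √a = 1.75/(7/36) = 9 ⇒ a = 81.

a = 81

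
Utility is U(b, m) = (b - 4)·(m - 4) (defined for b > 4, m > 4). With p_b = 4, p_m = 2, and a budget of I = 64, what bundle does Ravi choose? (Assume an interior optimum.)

MU_b = (m−4), MU_m = (b−4).
MRS = (m−4)/(b−4).
Tangency: set MRS = p_b/p_m = 4/2 = 2.
So (m − 4)/(b − 4) = 2, i.e. (m − 4) = 2·(b − 4).
Rewrite the budget in excess-of-subsistence terms: 4·(b − 4) + 2·(m − 4) = 64 − 4·4 − 2·4 = 40.
Substituting, 8·(b − 4) = 40, so b − 4 = 5 and b* = 9.
Then m − 4 = 2·5 = 10, so m* = 14.

b* = 9, m* = 14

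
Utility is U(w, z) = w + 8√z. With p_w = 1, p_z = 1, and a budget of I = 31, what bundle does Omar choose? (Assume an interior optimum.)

MU_w = 1, MU_z = 8/(2√z).
MRS = 1 ÷ (8/(2√z)).
Tangency: set MRS = p_w/p_z = 1/1 = 1.
MRS depends only on z: 0.25·√z = 1 ⇒ √z = 1/0.25 = 4 ⇒ z* = 16.
From the budget, 1·w = 31 − 1·16 = 15, so w* = 15.

w* = 15, z* = 16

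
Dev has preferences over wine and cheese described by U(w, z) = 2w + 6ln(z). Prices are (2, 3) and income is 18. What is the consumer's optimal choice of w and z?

MU_w = 2, MU_z = 6/z.
MRS = 2 ÷ (6/z).
Tangency: set MRS = p_w/p_z = 2/3.
MRS depends only on z: (1/3)·z = 2/3 ⇒ z* = (2/3)/(1/3) = 2.
From the budget, 2·w = 18 − 3·2 = 12, so w* = 6.

w* = 6, z* = 2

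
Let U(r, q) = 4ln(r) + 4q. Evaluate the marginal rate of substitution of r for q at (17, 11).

MRS = 1/17

MU_r = 4/r, MU_q = 4.
MRS = 4/r ÷ 4.
At (17, 11): MRS = 1/17.
That is, one extra unit of r is worth 1/17 units of q at the margin.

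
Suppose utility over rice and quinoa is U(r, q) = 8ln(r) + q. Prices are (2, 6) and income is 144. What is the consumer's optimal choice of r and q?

r* = 24, q* = 16

MU_r = 8/r, MU_q = 1.
MRS = 8/r ÷ 1.
Tangency: set MRS = p_r/p_q = 2/6 = 1/3.
MRS depends only on r: 8/r = 1/3 ⇒ r* = 8/(1/3) = 24.
From the budget, 6·q = 144 − 2·24 = 96, so q* = 16.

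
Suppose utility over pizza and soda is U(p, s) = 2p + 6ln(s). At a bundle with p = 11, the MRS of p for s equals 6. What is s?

s = 18

MU_p = 2, MU_s = 6/s.
MRS = 2 ÷ (6/s).
MRS depends only on s: (1/3)·s = 6 ⇒ s = 6/(1/3) = 18.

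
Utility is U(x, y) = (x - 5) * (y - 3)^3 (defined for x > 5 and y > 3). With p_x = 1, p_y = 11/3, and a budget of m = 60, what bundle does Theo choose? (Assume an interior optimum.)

MU_x = (y−3)^3, MU_y = 3·(x−5)·(y−3)^2.
MRS = (1/3)·(y−3)/(x−5).
Tangency: set MRS = p_x/p_y = 1/(11/3) = 3/11.
So (1/3)·(y − 3)/(x − 5) = 3/11, i.e. (y − 3) = (9/11)·(x − 5).
Rewrite the budget in excess-of-subsistence terms: 1·(x − 5) + (11/3)·(y − 3) = 60 − 1·5 − (11/3)·3 = 44.
Substituting, 4·(x − 5) = 44, so x − 5 = 11 and x* = 16.
Then y − 3 = (9/11)·11 = 9, so y* = 12.

x* = 16, y* = 12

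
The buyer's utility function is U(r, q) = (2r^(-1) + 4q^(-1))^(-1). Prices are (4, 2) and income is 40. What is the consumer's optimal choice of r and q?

r* = 5, q* = 10

For CES with ρ = -1, MRS = (2/4)·(q/r)^2.
Tangency: set MRS = p_r/p_q = 4/2 = 2.
So (q/r)^2 = 4; taking the square root, q/r = 2, i.e. q = 2·r.
Substitute into the budget 4·r + 2·q = 40: 8·r = 40, so r* = 5 and q* = 2·5 = 10.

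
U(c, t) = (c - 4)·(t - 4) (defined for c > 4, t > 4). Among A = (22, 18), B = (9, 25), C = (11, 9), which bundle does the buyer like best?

Evaluate utility at each bundle:
U(A) = 252.
U(B) = 105.
U(C) = 35.
Highest utility is A, so A ≻ B ≻ C.

Bundle A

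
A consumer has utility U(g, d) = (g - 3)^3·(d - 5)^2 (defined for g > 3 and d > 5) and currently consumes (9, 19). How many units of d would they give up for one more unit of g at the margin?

MRS = 3.5

MU_g = 3·(g−3)^2·(d−5)^2, MU_d = 2·(g−3)^3·(d−5).
MRS = (3/2)·(d−5)/(g−3).
At (9, 19): MRS = 3.5.
That is, one extra unit of g is worth 3.5 units of d at the margin.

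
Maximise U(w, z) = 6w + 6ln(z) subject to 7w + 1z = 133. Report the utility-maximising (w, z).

w* = 18, z* = 7

MU_w = 6, MU_z = 6/z.
MRS = 6 ÷ (6/z).
Tangency: set MRS = p_w/p_z = 7/1 = 7.
MRS depends only on z: z = 7 ⇒ z* = 7.
From the budget, 7·w = 133 − 1·7 = 126, so w* = 18.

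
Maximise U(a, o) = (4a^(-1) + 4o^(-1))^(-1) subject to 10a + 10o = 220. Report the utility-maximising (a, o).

a* = 11, o* = 11

For CES with ρ = -1, MRS = (o/a)^2.
Tangency: set MRS = p_a/p_o = 10/10 = 1.
So (o/a)^2 = 1; taking the square root, o/a = 1, i.e. o = a.
Substitute into the budget 10·a + 10·o = 220: 20·a = 220, so a* = 11 and o* = 11.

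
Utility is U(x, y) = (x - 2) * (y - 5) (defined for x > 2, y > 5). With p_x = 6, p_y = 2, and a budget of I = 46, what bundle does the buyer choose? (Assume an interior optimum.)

MU_x = (y−5), MU_y = (x−2).
MRS = (y−5)/(x−2).
Tangency: set MRS = p_x/p_y = 6/2 = 3.
So (y − 5)/(x − 2) = 3, i.e. (y − 5) = 3·(x − 2).
Rewrite the budget in excess-of-subsistence terms: 6·(x − 2) + 2·(y − 5) = 46 − 6·2 − 2·5 = 24.
Substituting, 12·(x − 2) = 24, so x − 2 = 2 and x* = 4.
Then y − 5 = 3·2 = 6, so y* = 11.

x* = 4, y* = 11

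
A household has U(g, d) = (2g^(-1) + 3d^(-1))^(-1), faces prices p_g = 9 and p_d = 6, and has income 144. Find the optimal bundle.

g* = 8, d* = 12

For CES with ρ = -1, MRS = (2/3)·(d/g)^2.
Tangency: set MRS = p_g/p_d = 9/6 = 1.5.
So (d/g)^2 = 2.25; taking the square root, d/g = 1.5, i.e. d = 1.5·g.
Substitute into the budget 9·g + 6·d = 144: 18·g = 144, so g* = 8 and d* = 1.5·8 = 12.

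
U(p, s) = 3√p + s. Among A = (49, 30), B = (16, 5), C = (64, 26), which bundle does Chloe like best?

Evaluate utility at each bundle:
U(A) = 51.000.
U(B) = 17.000.
U(C) = 50.000.
Highest utility is A, so A ≻ C ≻ B.

Bundle A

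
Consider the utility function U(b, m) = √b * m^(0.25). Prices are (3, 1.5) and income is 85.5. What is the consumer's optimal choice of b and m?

b* = 19, m* = 19

MU_b = 0.5·b^(-0.5)·m^(0.25) and MU_m = 0.25·√b·m^(-0.75).
MRS = MU_b/MU_m = (2)·m/b.
Tangency: set MRS = p_b/p_m = 3/1.5 = 2.
So (2)·m/b = 2, i.e. m = b.
Substitute into the budget 3·b + 1.5·m = 85.5: 4.5·b = 85.5, so b* = 19.
Then m* = 19.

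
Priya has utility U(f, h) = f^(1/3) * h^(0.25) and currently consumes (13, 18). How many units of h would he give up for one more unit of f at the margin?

MRS = 24/13

MU_f = 1/3·f^(-2/3)·h^(0.25) and MU_h = 0.25·f^(1/3)·h^(-0.75).
MRS = MU_f/MU_h = (4/3)·h/f.
At (13, 18): MRS = 24/13.
That is, one extra unit of f is worth 24/13 units of h at the margin.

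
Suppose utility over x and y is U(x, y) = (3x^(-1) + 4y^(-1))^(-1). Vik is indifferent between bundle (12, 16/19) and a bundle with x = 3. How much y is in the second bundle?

y = 1

U depends on (x, y) only through S = 3x^(-1) + 4y^(-1), so equal utility means equal S. At (12, 16/19): S = 5.
With x = 3: 3·3^(-1) = 1, so 4y^(-1) = 5 − 1 = 4, i.e. y^(-1) = 1.
Hence y = 1/1 = 1.
Check: U(3, 1) = 0.2.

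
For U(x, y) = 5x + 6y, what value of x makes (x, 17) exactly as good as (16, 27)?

U(16, 27) = 242.
Set U(x, 17) = 242 and solve.
5x + 6·17 = 242 ⇒ 5x = 140 ⇒ x = 28.
Check: U(28, 17) = 242.

x = 28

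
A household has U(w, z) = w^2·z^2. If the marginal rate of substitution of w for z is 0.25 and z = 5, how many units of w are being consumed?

w = 20

MU_w = 2·w·z^2 and MU_z = 2·w^2·z.
MRS = MU_w/MU_z = z/w.
Substitute z = 5: MRS = 5/w. Setting 5/w = 0.25 gives w = 5/0.25 = 20.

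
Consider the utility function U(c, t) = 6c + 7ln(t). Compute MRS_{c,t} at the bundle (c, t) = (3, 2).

MU_c = 6, MU_t = 7/t.
MRS = 6 ÷ (7/t).
At (3, 2): MRS = 12/7.
So at (3, 2) the consumer would give up 12/7 units of t for one more unit of c.

MRS = 12/7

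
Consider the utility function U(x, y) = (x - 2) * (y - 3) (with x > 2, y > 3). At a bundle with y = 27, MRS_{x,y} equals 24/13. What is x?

MU_x = (y−3), MU_y = (x−2).
MRS = (y−3)/(x−2).
Substitute y = 27: MRS = 24/(x − 2). Setting this equal to 24/13 gives x − 2 = 24/(24/13) = 13, so x = 15.

x = 15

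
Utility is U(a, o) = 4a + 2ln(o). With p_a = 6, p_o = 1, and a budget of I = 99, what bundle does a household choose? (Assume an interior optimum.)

MU_a = 4, MU_o = 2/o.
MRS = 4 ÷ (2/o).
Tangency: set MRS = p_a/p_o = 6/1 = 6.
MRS depends only on o: 2·o = 6 ⇒ o* = 6/2 = 3.
From the budget, 6·a = 99 − 1·3 = 96, so a* = 16.

a* = 16, o* = 3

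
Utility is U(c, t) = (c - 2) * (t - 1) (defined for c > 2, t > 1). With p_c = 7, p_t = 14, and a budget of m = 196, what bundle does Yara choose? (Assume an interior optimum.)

MU_c = (t−1), MU_t = (c−2).
MRS = (t−1)/(c−2).
Tangency: set MRS = p_c/p_t = 7/14 = 0.5.
So (t − 1)/(c − 2) = 0.5, i.e. (t − 1) = 0.5·(c − 2).
Rewrite the budget in excess-of-subsistence terms: 7·(c − 2) + 14·(t − 1) = 196 − 7·2 − 14·1 = 168.
Substituting, 14·(c − 2) = 168, so c − 2 = 12 and c* = 14.
Then t − 1 = 0.5·12 = 6, so t* = 7.

c* = 14, t* = 7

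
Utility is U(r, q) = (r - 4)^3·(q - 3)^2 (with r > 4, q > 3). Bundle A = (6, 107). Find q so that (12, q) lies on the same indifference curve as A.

U(6, 107) = 86528.
Set U(12, q) = 86528 and solve.
With r = 12: (12 − 4)^3 = 512, so (q − 3)^2 = 86528/512 = 169.
Taking the square root (with q > 3): q − 3 = 13, so q = 16.
Check: U(12, 16) = 86528.

q = 16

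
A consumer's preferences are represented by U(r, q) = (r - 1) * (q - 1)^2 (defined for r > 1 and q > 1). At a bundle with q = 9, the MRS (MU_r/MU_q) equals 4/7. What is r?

MU_r = (q−1)^2, MU_q = 2·(r−1)·(q−1).
MRS = (1/2)·(q−1)/(r−1).
Substitute q = 9: MRS = 4/(r − 1). Setting this equal to 4/7 gives r − 1 = 4/(4/7) = 7, so r = 8.

r = 8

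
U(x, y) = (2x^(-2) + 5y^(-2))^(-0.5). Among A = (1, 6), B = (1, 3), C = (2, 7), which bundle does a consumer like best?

Bundle C

Evaluate utility at each bundle:
U(A) = 0.684.
U(B) = 0.626.
U(C) = 1.289.
Highest utility is C, so C ≻ A ≻ B.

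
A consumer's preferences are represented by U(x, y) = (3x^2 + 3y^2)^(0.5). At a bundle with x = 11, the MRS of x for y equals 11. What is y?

For CES with ρ = 2, MRS = (y/x)^(-1).
Setting (y/11)^(-1) = 11 gives y/11 = 1/11 and y = 1.

y = 1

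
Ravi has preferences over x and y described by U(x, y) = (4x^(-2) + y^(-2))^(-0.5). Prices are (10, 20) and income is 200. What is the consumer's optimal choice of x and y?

x* = 10, y* = 5

For CES with ρ = -2, MRS = (4/1)·(y/x)^3.
Tangency: set MRS = p_x/p_y = 10/20 = 0.5.
So (y/x)^3 = 0.125; taking the cube root, y/x = 0.5, i.e. y = 0.5·x.
Substitute into the budget 10·x + 20·y = 200: 20·x = 200, so x* = 10 and y* = 0.5·10 = 5.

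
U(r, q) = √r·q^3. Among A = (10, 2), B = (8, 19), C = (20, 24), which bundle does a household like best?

Bundle C

Evaluate utility at each bundle:
U(A) = 25.298.
U(B) = 19400.182.
U(C) = 61822.807.
Highest utility is C, so C ≻ B ≻ A.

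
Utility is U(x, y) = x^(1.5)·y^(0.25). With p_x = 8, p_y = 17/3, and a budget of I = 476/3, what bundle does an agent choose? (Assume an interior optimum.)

x* = 17, y* = 4

MU_x = 1.5·√x·y^(0.25) and MU_y = 0.25·x^(1.5)·y^(-0.75).
MRS = MU_x/MU_y = (6)·y/x.
Tangency: set MRS = p_x/p_y = 8/(17/3) = 24/17.
So (6)·y/x = 24/17, i.e. y = (4/17)·x.
Substitute into the budget 8·x + (17/3)·y = 476/3: (28/3)·x = 476/3, so x* = 17.
Then y* = (4/17)·17 = 4.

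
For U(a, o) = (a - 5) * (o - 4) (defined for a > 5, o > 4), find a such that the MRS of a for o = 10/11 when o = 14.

MU_a = (o−4), MU_o = (a−5).
MRS = (o−4)/(a−5).
Substitute o = 14: MRS = 10/(a − 5). Setting this equal to 10/11 gives a − 5 = 10/(10/11) = 11, so a = 16.

a = 16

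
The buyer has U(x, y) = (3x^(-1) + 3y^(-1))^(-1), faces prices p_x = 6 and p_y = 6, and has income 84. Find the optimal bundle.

x* = 7, y* = 7

For CES with ρ = -1, MRS = (y/x)^2.
Tangency: set MRS = p_x/p_y = 6/6 = 1.
So (y/x)^2 = 1; taking the square root, y/x = 1, i.e. y = x.
Substitute into the budget 6·x + 6·y = 84: 12·x = 84, so x* = 7 and y* = 7.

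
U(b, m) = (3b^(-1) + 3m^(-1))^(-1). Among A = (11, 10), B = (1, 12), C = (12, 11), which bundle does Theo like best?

Bundle C

Evaluate utility at each bundle:
U(A) = 1.746.
U(B) = 0.308.
U(C) = 1.913.
Highest utility is C, so C ≻ A ≻ B.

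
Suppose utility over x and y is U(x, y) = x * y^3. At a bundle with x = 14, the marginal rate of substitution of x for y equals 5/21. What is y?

y = 10

MU_x = y^3 and MU_y = 3·x·y^2.
MRS = MU_x/MU_y = (1/3)·y/x.
Substitute x = 14: MRS = y/42. Setting y/42 = 5/21 gives y = (5/21)·42 = 10.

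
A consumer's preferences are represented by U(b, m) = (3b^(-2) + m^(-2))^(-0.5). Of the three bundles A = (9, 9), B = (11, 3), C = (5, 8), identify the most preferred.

Evaluate utility at each bundle:
U(A) = 4.500.
U(B) = 2.713.
U(C) = 2.715.
Highest utility is A, so A ≻ C ≻ B.

Bundle A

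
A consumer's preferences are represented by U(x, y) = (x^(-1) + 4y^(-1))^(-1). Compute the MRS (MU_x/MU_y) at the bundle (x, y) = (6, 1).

For CES with ρ = -1, MRS = (1/4)·(y/x)^2.
At (6, 1): MRS = 1/144.
That is, one extra unit of x is worth 1/144 units of y at the margin.

MRS = 1/144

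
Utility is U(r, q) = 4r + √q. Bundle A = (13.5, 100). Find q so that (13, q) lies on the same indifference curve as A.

U(13.5, 100) = 64.
Set U(13, q) = 64 and solve.
With r = 13: √q = 64 − 4·13 = 12, so √q = 12 and q = 144.
Check: U(13, 144) = 64.

q = 144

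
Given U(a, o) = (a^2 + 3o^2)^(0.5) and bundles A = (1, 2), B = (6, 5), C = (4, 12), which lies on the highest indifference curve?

Evaluate utility at each bundle:
U(A) = 3.606.
U(B) = 10.536.
U(C) = 21.166.
Highest utility is C, so C ≻ B ≻ A.

Bundle C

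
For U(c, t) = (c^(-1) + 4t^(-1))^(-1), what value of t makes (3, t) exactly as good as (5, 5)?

t = 6

U depends on (c, t) only through S = c^(-1) + 4t^(-1), so equal utility means equal S. At (5, 5): S = 1.
With c = 3: 3^(-1) = 1/3, so 4t^(-1) = 1 − 1/3 = 2/3, i.e. t^(-1) = 1/6.
Hence t = 1/(1/6) = 6.
Check: U(3, 6) = 1.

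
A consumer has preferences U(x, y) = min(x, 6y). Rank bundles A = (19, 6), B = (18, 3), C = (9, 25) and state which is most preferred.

Evaluate utility at each bundle:
U(A) = 19.
U(B) = 18.
U(C) = 9.
Highest utility is A, so A ≻ B ≻ C.

Bundle A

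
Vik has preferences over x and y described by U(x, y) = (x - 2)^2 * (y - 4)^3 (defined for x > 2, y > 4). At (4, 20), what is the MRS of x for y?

MRS = 16/3

MU_x = 2·(x−2)·(y−4)^3, MU_y = 3·(x−2)^2·(y−4)^2.
MRS = (2/3)·(y−4)/(x−2).
At (4, 20): MRS = 16/3.
The indifference curve has slope −16/3 at this bundle.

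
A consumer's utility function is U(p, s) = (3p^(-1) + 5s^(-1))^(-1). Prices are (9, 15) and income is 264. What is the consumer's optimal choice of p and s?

For CES with ρ = -1, MRS = (3/5)·(s/p)^2.
Tangency: set MRS = p_p/p_s = 9/15 = 0.6.
So (s/p)^2 = 1; taking the square root, s/p = 1, i.e. s = p.
Substitute into the budget 9·p + 15·s = 264: 24·p = 264, so p* = 11 and s* = 11.

p* = 11, s* = 11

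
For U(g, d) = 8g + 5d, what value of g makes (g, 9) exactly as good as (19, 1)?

U(19, 1) = 157.
Set U(g, 9) = 157 and solve.
8g + 5·9 = 157 ⇒ 8g = 112 ⇒ g = 14.
Check: U(14, 9) = 157.

g = 14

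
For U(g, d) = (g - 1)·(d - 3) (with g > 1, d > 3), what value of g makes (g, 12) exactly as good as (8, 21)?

U(8, 21) = 126.
Set U(g, 12) = 126 and solve.
With d = 12: (12 − 3) = 9, so (g − 1) = 126/9 = 14.
So g = 1 + 14 = 15.
Check: U(15, 12) = 126.

g = 15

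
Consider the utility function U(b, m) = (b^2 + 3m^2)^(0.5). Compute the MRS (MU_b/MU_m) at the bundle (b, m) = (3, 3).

MRS = 1/3

For CES with ρ = 2, MRS = (1/3)·(m/b)^(-1).
At (3, 3): MRS = 1/3.
The indifference curve has slope −1/3 at this bundle.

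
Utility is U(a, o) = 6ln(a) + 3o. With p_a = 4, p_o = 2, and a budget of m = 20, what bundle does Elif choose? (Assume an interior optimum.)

MU_a = 6/a, MU_o = 3.
MRS = 6/a ÷ 3.
Tangency: set MRS = p_a/p_o = 4/2 = 2.
MRS depends only on a: 2/a = 2 ⇒ a* = 2/2 = 1.
From the budget, 2·o = 20 − 4·1 = 16, so o* = 8.

a* = 1, o* = 8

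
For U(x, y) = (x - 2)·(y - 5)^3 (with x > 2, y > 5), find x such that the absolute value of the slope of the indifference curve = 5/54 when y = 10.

x = 20

MU_x = (y−5)^3, MU_y = 3·(x−2)·(y−5)^2.
MRS = (1/3)·(y−5)/(x−2).
Substitute y = 10: MRS = (5/3)/(x − 2). Setting this equal to 5/54 gives x − 2 = (5/3)/(5/54) = 18, so x = 20.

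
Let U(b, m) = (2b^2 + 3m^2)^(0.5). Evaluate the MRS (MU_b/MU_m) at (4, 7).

For CES with ρ = 2, MRS = (2/3)·(m/b)^(-1).
At (4, 7): MRS = 8/21.
The indifference curve has slope −8/21 at this bundle.

MRS = 8/21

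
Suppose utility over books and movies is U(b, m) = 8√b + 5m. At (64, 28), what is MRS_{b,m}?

MU_b = 8/(2√b), MU_m = 5.
MRS = 8/(2√b) ÷ 5.
At (64, 28): MRS = 0.1.
The indifference curve has slope −0.1 at this bundle.

MRS = 0.1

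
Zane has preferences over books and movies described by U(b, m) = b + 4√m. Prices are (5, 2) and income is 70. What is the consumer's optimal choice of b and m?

b* = 4, m* = 25

MU_b = 1, MU_m = 4/(2√m).
MRS = 1 ÷ (4/(2√m)).
Tangency: set MRS = p_b/p_m = 5/2 = 2.5.
MRS depends only on m: 0.5·√m = 2.5 ⇒ √m = 2.5/0.5 = 5 ⇒ m* = 25.
From the budget, 5·b = 70 − 2·25 = 20, so b* = 4.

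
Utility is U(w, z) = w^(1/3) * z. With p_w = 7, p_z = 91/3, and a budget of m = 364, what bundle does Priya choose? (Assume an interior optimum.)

w* = 13, z* = 9

MU_w = 1/3·w^(-2/3)·z and MU_z = w^(1/3).
MRS = MU_w/MU_z = (1/3)·z/w.
Tangency: set MRS = p_w/p_z = 7/(91/3) = 3/13.
So (1/3)·z/w = 3/13, i.e. z = (9/13)·w.
Substitute into the budget 7·w + (91/3)·z = 364: 28·w = 364, so w* = 13.
Then z* = (9/13)·13 = 9.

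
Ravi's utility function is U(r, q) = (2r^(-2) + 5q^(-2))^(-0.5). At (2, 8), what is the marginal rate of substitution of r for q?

MRS = 25.6

For CES with ρ = -2, MRS = (2/5)·(q/r)^3.
At (2, 8): MRS = 25.6.
So at (2, 8) the consumer would give up 25.6 units of q for one more unit of r.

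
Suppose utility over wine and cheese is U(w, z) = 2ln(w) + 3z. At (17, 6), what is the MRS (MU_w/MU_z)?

MU_w = 2/w, MU_z = 3.
MRS = 2/w ÷ 3.
At (17, 6): MRS = 2/51.
That is, one extra unit of w is worth 2/51 units of z at the margin.

MRS = 2/51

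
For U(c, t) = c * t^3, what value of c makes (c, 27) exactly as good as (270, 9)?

c = 10

U(270, 9) = 196830.
Set U(c, 27) = 196830 and solve.
With t = 27: 27^3 = 19683, so c = 196830/19683 = 10.
Check: U(10, 27) = 196830.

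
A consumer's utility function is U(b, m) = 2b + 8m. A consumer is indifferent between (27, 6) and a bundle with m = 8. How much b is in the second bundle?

b = 19

U(27, 6) = 102.
Set U(b, 8) = 102 and solve.
2b + 8·8 = 102 ⇒ 2b = 38 ⇒ b = 19.
Check: U(19, 8) = 102.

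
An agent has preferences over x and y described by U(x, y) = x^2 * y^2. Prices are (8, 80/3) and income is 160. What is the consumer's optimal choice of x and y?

x* = 10, y* = 3

MU_x = 2·x·y^2 and MU_y = 2·x^2·y.
MRS = MU_x/MU_y = y/x.
Tangency: set MRS = p_x/p_y = 8/(80/3) = 0.3.
So y/x = 0.3, i.e. y = 0.3·x.
Substitute into the budget 8·x + (80/3)·y = 160: 16·x = 160, so x* = 10.
Then y* = 0.3·10 = 3.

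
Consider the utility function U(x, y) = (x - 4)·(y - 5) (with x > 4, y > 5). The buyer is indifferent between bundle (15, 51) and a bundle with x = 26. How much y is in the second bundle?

y = 28

U(15, 51) = 506.
Set U(26, y) = 506 and solve.
With x = 26: (26 − 4) = 22, so (y − 5) = 506/22 = 23.
So y = 5 + 23 = 28.
Check: U(26, 28) = 506.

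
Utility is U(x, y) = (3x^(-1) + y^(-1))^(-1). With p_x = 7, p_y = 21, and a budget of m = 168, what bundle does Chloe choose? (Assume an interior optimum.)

x* = 12, y* = 4

For CES with ρ = -1, MRS = (3/1)·(y/x)^2.
Tangency: set MRS = p_x/p_y = 7/21 = 1/3.
So (y/x)^2 = 1/9; taking the square root, y/x = 1/3, i.e. y = (1/3)·x.
Substitute into the budget 7·x + 21·y = 168: 14·x = 168, so x* = 12 and y* = (1/3)·12 = 4.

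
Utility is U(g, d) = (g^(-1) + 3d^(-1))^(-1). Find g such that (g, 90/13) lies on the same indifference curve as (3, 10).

U depends on (g, d) only through S = g^(-1) + 3d^(-1), so equal utility means equal S. At (3, 10): S = 19/30.
With d = 90/13: 3·(90/13)^(-1) = 13/30, so g^(-1) = 19/30 − 13/30 = 0.2.
Hence g = 1/0.2 = 5.
Check: U(5, 90/13) = 1.5789.

g = 5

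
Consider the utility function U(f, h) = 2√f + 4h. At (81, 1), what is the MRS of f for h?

MRS = 1/36

MU_f = 2/(2√f), MU_h = 4.
MRS = 2/(2√f) ÷ 4.
At (81, 1): MRS = 1/36.
So at (81, 1) the consumer would give up 1/36 units of h for one more unit of f.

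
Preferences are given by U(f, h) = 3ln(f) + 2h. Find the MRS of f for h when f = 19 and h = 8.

MU_f = 3/f, MU_h = 2.
MRS = 3/f ÷ 2.
At (19, 8): MRS = 3/38.
So at (19, 8) the consumer would give up 3/38 units of h for one more unit of f.

MRS = 3/38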